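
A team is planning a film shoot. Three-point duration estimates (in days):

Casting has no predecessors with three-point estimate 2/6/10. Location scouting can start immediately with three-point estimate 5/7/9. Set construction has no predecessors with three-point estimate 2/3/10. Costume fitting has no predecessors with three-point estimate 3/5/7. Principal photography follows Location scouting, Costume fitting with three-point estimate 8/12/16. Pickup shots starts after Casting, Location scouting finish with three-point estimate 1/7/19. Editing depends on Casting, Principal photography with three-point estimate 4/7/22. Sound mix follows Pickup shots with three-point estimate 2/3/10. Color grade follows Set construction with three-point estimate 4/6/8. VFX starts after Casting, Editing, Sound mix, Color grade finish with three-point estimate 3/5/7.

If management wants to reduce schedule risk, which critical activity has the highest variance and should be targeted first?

Editing

te_Casting = (2 + 4·6 + 10)/6 = 36/6 = 6; σ²_Casting = ((10−2)/6)² = 1.778
te_Location scouting = (5 + 4·7 + 9)/6 = 42/6 = 7; σ²_Location scouting = ((9−5)/6)² = 0.444
te_Set construction = (2 + 4·3 + 10)/6 = 24/6 = 4; σ²_Set construction = ((10−2)/6)² = 1.778
te_Costume fitting = (3 + 4·5 + 7)/6 = 30/6 = 5; σ²_Costume fitting = ((7−3)/6)² = 0.444
te_Principal photography = (8 + 4·12 + 16)/6 = 72/6 = 12; σ²_Principal photography = ((16−8)/6)² = 1.778
te_Pickup shots = (1 + 4·7 + 19)/6 = 48/6 = 8; σ²_Pickup shots = ((19−1)/6)² = 9.000
te_Editing = (4 + 4·7 + 22)/6 = 54/6 = 9; σ²_Editing = ((22−4)/6)² = 9.000
te_Sound mix = (2 + 4·3 + 10)/6 = 24/6 = 4; σ²_Sound mix = ((10−2)/6)² = 1.778
te_Color grade = (4 + 4·6 + 8)/6 = 36/6 = 6; σ²_Color grade = ((8−4)/6)² = 0.444
te_VFX = (3 + 4·5 + 7)/6 = 30/6 = 5; σ²_VFX = ((7−3)/6)² = 0.444

Forward pass:
ES_Casting = 0; EF_Casting = 6
ES_Location scouting = 0; EF_Location scouting = 7
ES_Set construction = 0; EF_Set construction = 4
ES_Costume fitting = 0; EF_Costume fitting = 5
ES_Principal photography = max(EF_Location scouting=7, EF_Costume fitting=5) = 7; EF_Principal photography = 7+12 = 19
ES_Pickup shots = max(EF_Casting=6, EF_Location scouting=7) = 7; EF_Pickup shots = 7+8 = 15
ES_Editing = max(EF_Casting=6, EF_Principal photography=19) = 19; EF_Editing = 19+9 = 28
ES_Sound mix = 15; EF_Sound mix = 15+4 = 19
ES_Color grade = 4; EF_Color grade = 4+6 = 10
ES_VFX = max(EF_Casting=6, EF_Editing=28, EF_Sound mix=19, EF_Color grade=10) = 28; EF_VFX = 28+5 = 33
Expected project duration μ = 33 days. Critical path: Location scouting → Principal photography → Editing → VFX.

Variances on critical path: σ²_Location scouting=0.444, σ²_Principal photography=1.778, σ²_Editing=9.000, σ²_VFX=0.444.
Largest is σ²_Editing = 9.000.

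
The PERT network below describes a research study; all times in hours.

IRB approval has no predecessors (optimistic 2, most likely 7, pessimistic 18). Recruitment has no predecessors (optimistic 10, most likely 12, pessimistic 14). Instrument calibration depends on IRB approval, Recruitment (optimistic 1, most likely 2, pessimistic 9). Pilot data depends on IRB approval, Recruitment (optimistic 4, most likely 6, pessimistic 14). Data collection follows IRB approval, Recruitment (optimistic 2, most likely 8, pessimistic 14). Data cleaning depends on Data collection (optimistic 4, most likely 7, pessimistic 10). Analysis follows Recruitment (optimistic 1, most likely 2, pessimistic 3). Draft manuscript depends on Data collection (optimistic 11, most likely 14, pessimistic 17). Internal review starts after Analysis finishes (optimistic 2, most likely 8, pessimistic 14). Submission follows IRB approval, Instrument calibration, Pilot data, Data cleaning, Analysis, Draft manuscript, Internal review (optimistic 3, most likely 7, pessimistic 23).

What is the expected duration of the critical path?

te_IRB approval = (2 + 4·7 + 18)/6 = 48/6 = 8
te_Recruitment = (10 + 4·12 + 14)/6 = 72/6 = 12
te_Instrument calibration = (1 + 4·2 + 9)/6 = 18/6 = 3
te_Pilot data = (4 + 4·6 + 14)/6 = 42/6 = 7
te_Data collection = (2 + 4·8 + 14)/6 = 48/6 = 8
te_Data cleaning = (4 + 4·7 + 10)/6 = 42/6 = 7
te_Analysis = (1 + 4·2 + 3)/6 = 12/6 = 2
te_Draft manuscript = (11 + 4·14 + 17)/6 = 84/6 = 14
te_Internal review = (2 + 4·8 + 14)/6 = 48/6 = 8
te_Submission = (3 + 4·7 + 23)/6 = 54/6 = 9

Forward pass:
ES_IRB approval = 0; EF_IRB approval = 8
ES_Recruitment = 0; EF_Recruitment = 12
ES_Instrument calibration = max(EF_IRB approval=8, EF_Recruitment=12) = 12; EF_Instrument calibration = 12+3 = 15
ES_Pilot data = max(EF_IRB approval=8, EF_Recruitment=12) = 12; EF_Pilot data = 12+7 = 19
ES_Data collection = max(EF_IRB approval=8, EF_Recruitment=12) = 12; EF_Data collection = 12+8 = 20
ES_Data cleaning = 20; EF_Data cleaning = 20+7 = 27
ES_Analysis = 12; EF_Analysis = 12+2 = 14
ES_Draft manuscript = 20; EF_Draft manuscript = 20+14 = 34
ES_Internal review = 14; EF_Internal review = 14+8 = 22
ES_Submission = max(EF_IRB approval=8, EF_Instrument calibration=15, EF_Pilot data=19, EF_Data cleaning=27, EF_Analysis=14, EF_Draft manuscript=34, EF_Internal review=22) = 34; EF_Submission = 34+9 = 43
Expected project duration μ = 43 hours. Critical path: Recruitment → Data collection → Draft manuscript → Submission.

43 hours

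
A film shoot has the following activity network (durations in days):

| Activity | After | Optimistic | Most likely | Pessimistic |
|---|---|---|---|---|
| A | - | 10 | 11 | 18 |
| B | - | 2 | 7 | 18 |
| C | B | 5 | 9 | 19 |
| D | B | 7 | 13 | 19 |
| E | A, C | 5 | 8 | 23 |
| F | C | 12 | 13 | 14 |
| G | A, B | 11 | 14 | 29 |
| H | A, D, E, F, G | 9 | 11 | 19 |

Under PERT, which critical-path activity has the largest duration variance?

te_A = (10 + 4·11 + 18)/6 = 72/6 = 12; σ²_A = ((18−10)/6)² = 1.778
te_B = (2 + 4·7 + 18)/6 = 48/6 = 8; σ²_B = ((18−2)/6)² = 7.111
te_C = (5 + 4·9 + 19)/6 = 60/6 = 10; σ²_C = ((19−5)/6)² = 5.444
te_D = (7 + 4·13 + 19)/6 = 78/6 = 13; σ²_D = ((19−7)/6)² = 4.000
te_E = (5 + 4·8 + 23)/6 = 60/6 = 10; σ²_E = ((23−5)/6)² = 9.000
te_F = (12 + 4·13 + 14)/6 = 78/6 = 13; σ²_F = ((14−12)/6)² = 0.111
te_G = (11 + 4·14 + 29)/6 = 96/6 = 16; σ²_G = ((29−11)/6)² = 9.000
te_H = (9 + 4·11 + 19)/6 = 72/6 = 12; σ²_H = ((19−9)/6)² = 2.778

Forward pass:
ES_A = 0; EF_A = 12
ES_B = 0; EF_B = 8
ES_C = 8; EF_C = 8+10 = 18
ES_D = 8; EF_D = 8+13 = 21
ES_E = max(EF_A=12, EF_C=18) = 18; EF_E = 18+10 = 28
ES_F = 18; EF_F = 18+13 = 31
ES_G = max(EF_A=12, EF_B=8) = 12; EF_G = 12+16 = 28
ES_H = max(EF_A=12, EF_D=21, EF_E=28, EF_F=31, EF_G=28) = 31; EF_H = 31+12 = 43
Expected project duration μ = 43 days. Critical path: B → C → F → H.

Variances on critical path: σ²_B=7.111, σ²_C=5.444, σ²_F=0.111, σ²_H=2.778.
Largest is σ²_B = 7.111.

B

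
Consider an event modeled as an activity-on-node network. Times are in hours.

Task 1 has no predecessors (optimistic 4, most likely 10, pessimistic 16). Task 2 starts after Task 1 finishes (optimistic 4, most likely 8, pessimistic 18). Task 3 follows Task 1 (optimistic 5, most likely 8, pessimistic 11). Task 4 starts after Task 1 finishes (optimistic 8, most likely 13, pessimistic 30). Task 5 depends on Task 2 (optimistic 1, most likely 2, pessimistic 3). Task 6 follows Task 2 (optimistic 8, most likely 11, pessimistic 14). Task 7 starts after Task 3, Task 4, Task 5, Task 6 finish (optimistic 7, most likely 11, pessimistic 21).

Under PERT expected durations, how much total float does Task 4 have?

te_Task 1 = (4 + 4·10 + 16)/6 = 60/6 = 10
te_Task 2 = (4 + 4·8 + 18)/6 = 54/6 = 9
te_Task 3 = (5 + 4·8 + 11)/6 = 48/6 = 8
te_Task 4 = (8 + 4·13 + 30)/6 = 90/6 = 15
te_Task 5 = (1 + 4·2 + 3)/6 = 12/6 = 2
te_Task 6 = (8 + 4·11 + 14)/6 = 66/6 = 11
te_Task 7 = (7 + 4·11 + 21)/6 = 72/6 = 12

Forward pass:
ES_Task 1 = 0; EF_Task 1 = 10
ES_Task 2 = 10; EF_Task 2 = 10+9 = 19
ES_Task 3 = 10; EF_Task 3 = 10+8 = 18
ES_Task 4 = 10; EF_Task 4 = 10+15 = 25
ES_Task 5 = 19; EF_Task 5 = 19+2 = 21
ES_Task 6 = 19; EF_Task 6 = 19+11 = 30
ES_Task 7 = max(EF_Task 3=18, EF_Task 4=25, EF_Task 5=21, EF_Task 6=30) = 30; EF_Task 7 = 30+12 = 42
Expected project duration μ = 42 hours. Critical path: Task 1 → Task 2 → Task 6 → Task 7.

Backward pass:
LF_Task 7 = 42; LS_Task 7 = 42−12 = 30
LF_Task 6 = LS_Task 7 = 30; LS_Task 6 = 30−11 = 19
LF_Task 5 = LS_Task 7 = 30; LS_Task 5 = 30−2 = 28
LF_Task 4 = LS_Task 7 = 30; LS_Task 4 = 30−15 = 15
LF_Task 3 = LS_Task 7 = 30; LS_Task 3 = 30−8 = 22
LF_Task 2 = min(LS_Task 5=28, LS_Task 6=19) = 19; LS_Task 2 = 19−9 = 10
LF_Task 1 = min(LS_Task 2=10, LS_Task 3=22, LS_Task 4=15) = 10; LS_Task 1 = 10−10 = 0
Slack_Task 4 = LS_Task 4 − ES_Task 4 = 15 − 10 = 5

5 hours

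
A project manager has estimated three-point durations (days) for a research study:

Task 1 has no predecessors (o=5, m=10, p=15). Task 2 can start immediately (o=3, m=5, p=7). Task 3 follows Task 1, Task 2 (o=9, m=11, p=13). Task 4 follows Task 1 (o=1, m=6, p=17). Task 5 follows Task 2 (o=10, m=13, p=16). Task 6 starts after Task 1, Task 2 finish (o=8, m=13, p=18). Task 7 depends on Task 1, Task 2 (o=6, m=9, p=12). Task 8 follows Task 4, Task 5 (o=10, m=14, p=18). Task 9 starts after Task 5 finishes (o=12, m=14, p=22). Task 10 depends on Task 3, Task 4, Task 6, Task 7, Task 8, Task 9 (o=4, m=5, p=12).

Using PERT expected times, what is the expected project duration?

39 days

te_Task 1 = (5 + 4·10 + 15)/6 = 60/6 = 10
te_Task 2 = (3 + 4·5 + 7)/6 = 30/6 = 5
te_Task 3 = (9 + 4·11 + 13)/6 = 66/6 = 11
te_Task 4 = (1 + 4·6 + 17)/6 = 42/6 = 7
te_Task 5 = (10 + 4·13 + 16)/6 = 78/6 = 13
te_Task 6 = (8 + 4·13 + 18)/6 = 78/6 = 13
te_Task 7 = (6 + 4·9 + 12)/6 = 54/6 = 9
te_Task 8 = (10 + 4·14 + 18)/6 = 84/6 = 14
te_Task 9 = (12 + 4·14 + 22)/6 = 90/6 = 15
te_Task 10 = (4 + 4·5 + 12)/6 = 36/6 = 6

Forward pass:
ES_Task 1 = 0; EF_Task 1 = 10
ES_Task 2 = 0; EF_Task 2 = 5
ES_Task 3 = max(EF_Task 1=10, EF_Task 2=5) = 10; EF_Task 3 = 10+11 = 21
ES_Task 4 = 10; EF_Task 4 = 10+7 = 17
ES_Task 5 = 5; EF_Task 5 = 5+13 = 18
ES_Task 6 = max(EF_Task 1=10, EF_Task 2=5) = 10; EF_Task 6 = 10+13 = 23
ES_Task 7 = max(EF_Task 1=10, EF_Task 2=5) = 10; EF_Task 7 = 10+9 = 19
ES_Task 8 = max(EF_Task 4=17, EF_Task 5=18) = 18; EF_Task 8 = 18+14 = 32
ES_Task 9 = 18; EF_Task 9 = 18+15 = 33
ES_Task 10 = max(EF_Task 3=21, EF_Task 4=17, EF_Task 6=23, EF_Task 7=19, EF_Task 8=32, EF_Task 9=33) = 33; EF_Task 10 = 33+6 = 39
Expected project duration μ = 39 days. Critical path: Task 2 → Task 5 → Task 9 → Task 10.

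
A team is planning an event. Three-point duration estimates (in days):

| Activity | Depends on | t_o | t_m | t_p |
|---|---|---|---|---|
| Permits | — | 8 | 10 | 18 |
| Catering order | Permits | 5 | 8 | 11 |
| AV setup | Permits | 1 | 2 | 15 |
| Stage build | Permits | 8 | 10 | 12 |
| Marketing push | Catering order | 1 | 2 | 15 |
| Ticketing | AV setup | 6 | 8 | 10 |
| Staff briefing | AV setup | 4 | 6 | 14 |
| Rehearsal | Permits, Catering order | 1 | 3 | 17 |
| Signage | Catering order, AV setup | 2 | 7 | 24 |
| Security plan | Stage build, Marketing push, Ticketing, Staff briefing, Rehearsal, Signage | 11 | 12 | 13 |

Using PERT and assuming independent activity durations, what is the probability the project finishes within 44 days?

te_Permits = (8 + 4·10 + 18)/6 = 66/6 = 11; σ²_Permits = ((18−8)/6)² = 2.778
te_Catering order = (5 + 4·8 + 11)/6 = 48/6 = 8; σ²_Catering order = ((11−5)/6)² = 1.000
te_AV setup = (1 + 4·2 + 15)/6 = 24/6 = 4; σ²_AV setup = ((15−1)/6)² = 5.444
te_Stage build = (8 + 4·10 + 12)/6 = 60/6 = 10; σ²_Stage build = ((12−8)/6)² = 0.444
te_Marketing push = (1 + 4·2 + 15)/6 = 24/6 = 4; σ²_Marketing push = ((15−1)/6)² = 5.444
te_Ticketing = (6 + 4·8 + 10)/6 = 48/6 = 8; σ²_Ticketing = ((10−6)/6)² = 0.444
te_Staff briefing = (4 + 4·6 + 14)/6 = 42/6 = 7; σ²_Staff briefing = ((14−4)/6)² = 2.778
te_Rehearsal = (1 + 4·3 + 17)/6 = 30/6 = 5; σ²_Rehearsal = ((17−1)/6)² = 7.111
te_Signage = (2 + 4·7 + 24)/6 = 54/6 = 9; σ²_Signage = ((24−2)/6)² = 13.444
te_Security plan = (11 + 4·12 + 13)/6 = 72/6 = 12; σ²_Security plan = ((13−11)/6)² = 0.111

Forward pass:
ES_Permits = 0; EF_Permits = 11
ES_Catering order = 11; EF_Catering order = 11+8 = 19
ES_AV setup = 11; EF_AV setup = 11+4 = 15
ES_Stage build = 11; EF_Stage build = 11+10 = 21
ES_Marketing push = 19; EF_Marketing push = 19+4 = 23
ES_Ticketing = 15; EF_Ticketing = 15+8 = 23
ES_Staff briefing = 15; EF_Staff briefing = 15+7 = 22
ES_Rehearsal = max(EF_Permits=11, EF_Catering order=19) = 19; EF_Rehearsal = 19+5 = 24
ES_Signage = max(EF_Catering order=19, EF_AV setup=15) = 19; EF_Signage = 19+9 = 28
ES_Security plan = max(EF_Stage build=21, EF_Marketing push=23, EF_Ticketing=23, EF_Staff briefing=22, EF_Rehearsal=24, EF_Signage=28) = 28; EF_Security plan = 28+12 = 40
Expected project duration μ = 40 days. Critical path: Permits → Catering order → Signage → Security plan.

Variance along critical path = 2.778 + 1.000 + 13.444 + 0.111 = 17.333; σ = √17.333 = 4.163 days.
Z = (44 − 40) / 4.163 = 0.961
P(T ≤ 44) = Φ(0.961) ≈ 0.832

0.832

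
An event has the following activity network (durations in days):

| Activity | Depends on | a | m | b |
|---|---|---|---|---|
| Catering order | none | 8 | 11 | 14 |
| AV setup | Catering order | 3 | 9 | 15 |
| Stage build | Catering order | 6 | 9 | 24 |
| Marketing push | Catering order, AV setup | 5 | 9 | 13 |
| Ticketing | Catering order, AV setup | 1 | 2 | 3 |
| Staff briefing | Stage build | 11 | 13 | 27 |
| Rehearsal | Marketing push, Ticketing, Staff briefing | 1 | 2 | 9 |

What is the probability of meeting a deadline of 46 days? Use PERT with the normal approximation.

te_Catering order = (8 + 4·11 + 14)/6 = 66/6 = 11; σ²_Catering order = ((14−8)/6)² = 1.000
te_AV setup = (3 + 4·9 + 15)/6 = 54/6 = 9; σ²_AV setup = ((15−3)/6)² = 4.000
te_Stage build = (6 + 4·9 + 24)/6 = 66/6 = 11; σ²_Stage build = ((24−6)/6)² = 9.000
te_Marketing push = (5 + 4·9 + 13)/6 = 54/6 = 9; σ²_Marketing push = ((13−5)/6)² = 1.778
te_Ticketing = (1 + 4·2 + 3)/6 = 12/6 = 2; σ²_Ticketing = ((3−1)/6)² = 0.111
te_Staff briefing = (11 + 4·13 + 27)/6 = 90/6 = 15; σ²_Staff briefing = ((27−11)/6)² = 7.111
te_Rehearsal = (1 + 4·2 + 9)/6 = 18/6 = 3; σ²_Rehearsal = ((9−1)/6)² = 1.778

Forward pass:
ES_Catering order = 0; EF_Catering order = 11
ES_AV setup = 11; EF_AV setup = 11+9 = 20
ES_Stage build = 11; EF_Stage build = 11+11 = 22
ES_Marketing push = max(EF_Catering order=11, EF_AV setup=20) = 20; EF_Marketing push = 20+9 = 29
ES_Ticketing = max(EF_Catering order=11, EF_AV setup=20) = 20; EF_Ticketing = 20+2 = 22
ES_Staff briefing = 22; EF_Staff briefing = 22+15 = 37
ES_Rehearsal = max(EF_Marketing push=29, EF_Ticketing=22, EF_Staff briefing=37) = 37; EF_Rehearsal = 37+3 = 40
Expected project duration μ = 40 days. Critical path: Catering order → Stage build → Staff briefing → Rehearsal.

Variance along critical path = 1.000 + 9.000 + 7.111 + 1.778 = 18.889; σ = √18.889 = 4.346 days.
Z = (46 − 40) / 4.346 = 1.381
P(T ≤ 46) = Φ(1.381) ≈ 0.916

0.916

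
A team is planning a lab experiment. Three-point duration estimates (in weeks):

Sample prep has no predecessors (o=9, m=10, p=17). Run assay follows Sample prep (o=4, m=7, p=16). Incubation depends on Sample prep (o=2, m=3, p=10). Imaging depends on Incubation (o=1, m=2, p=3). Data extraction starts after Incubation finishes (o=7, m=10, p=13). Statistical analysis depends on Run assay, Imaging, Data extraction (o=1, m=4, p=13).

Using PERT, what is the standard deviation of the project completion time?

2.92 weeks

te_Sample prep = (9 + 4·10 + 17)/6 = 66/6 = 11; σ²_Sample prep = ((17−9)/6)² = 1.778
te_Run assay = (4 + 4·7 + 16)/6 = 48/6 = 8; σ²_Run assay = ((16−4)/6)² = 4.000
te_Incubation = (2 + 4·3 + 10)/6 = 24/6 = 4; σ²_Incubation = ((10−2)/6)² = 1.778
te_Imaging = (1 + 4·2 + 3)/6 = 12/6 = 2; σ²_Imaging = ((3−1)/6)² = 0.111
te_Data extraction = (7 + 4·10 + 13)/6 = 60/6 = 10; σ²_Data extraction = ((13−7)/6)² = 1.000
te_Statistical analysis = (1 + 4·4 + 13)/6 = 30/6 = 5; σ²_Statistical analysis = ((13−1)/6)² = 4.000

Forward pass:
ES_Sample prep = 0; EF_Sample prep = 11
ES_Run assay = 11; EF_Run assay = 11+8 = 19
ES_Incubation = 11; EF_Incubation = 11+4 = 15
ES_Imaging = 15; EF_Imaging = 15+2 = 17
ES_Data extraction = 15; EF_Data extraction = 15+10 = 25
ES_Statistical analysis = max(EF_Run assay=19, EF_Imaging=17, EF_Data extraction=25) = 25; EF_Statistical analysis = 25+5 = 30
Expected project duration μ = 30 weeks. Critical path: Sample prep → Incubation → Data extraction → Statistical analysis.

Variance along critical path = 1.778 + 1.778 + 1.000 + 4.000 = 8.556
σ = √8.556 = 2.925 weeks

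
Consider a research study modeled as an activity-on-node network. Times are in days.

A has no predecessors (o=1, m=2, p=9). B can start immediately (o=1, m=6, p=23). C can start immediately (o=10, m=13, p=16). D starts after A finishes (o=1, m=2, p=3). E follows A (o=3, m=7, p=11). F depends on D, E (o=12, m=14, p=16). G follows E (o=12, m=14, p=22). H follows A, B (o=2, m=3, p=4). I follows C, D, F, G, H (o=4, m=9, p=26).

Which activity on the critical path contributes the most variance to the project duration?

I

te_A = (1 + 4·2 + 9)/6 = 18/6 = 3; σ²_A = ((9−1)/6)² = 1.778
te_B = (1 + 4·6 + 23)/6 = 48/6 = 8; σ²_B = ((23−1)/6)² = 13.444
te_C = (10 + 4·13 + 16)/6 = 78/6 = 13; σ²_C = ((16−10)/6)² = 1.000
te_D = (1 + 4·2 + 3)/6 = 12/6 = 2; σ²_D = ((3−1)/6)² = 0.111
te_E = (3 + 4·7 + 11)/6 = 42/6 = 7; σ²_E = ((11−3)/6)² = 1.778
te_F = (12 + 4·14 + 16)/6 = 84/6 = 14; σ²_F = ((16−12)/6)² = 0.444
te_G = (12 + 4·14 + 22)/6 = 90/6 = 15; σ²_G = ((22−12)/6)² = 2.778
te_H = (2 + 4·3 + 4)/6 = 18/6 = 3; σ²_H = ((4−2)/6)² = 0.111
te_I = (4 + 4·9 + 26)/6 = 66/6 = 11; σ²_I = ((26−4)/6)² = 13.444

Forward pass:
ES_A = 0; EF_A = 3
ES_B = 0; EF_B = 8
ES_C = 0; EF_C = 13
ES_D = 3; EF_D = 3+2 = 5
ES_E = 3; EF_E = 3+7 = 10
ES_F = max(EF_D=5, EF_E=10) = 10; EF_F = 10+14 = 24
ES_G = 10; EF_G = 10+15 = 25
ES_H = max(EF_A=3, EF_B=8) = 8; EF_H = 8+3 = 11
ES_I = max(EF_C=13, EF_D=5, EF_F=24, EF_G=25, EF_H=11) = 25; EF_I = 25+11 = 36
Expected project duration μ = 36 days. Critical path: A → E → G → I.

Variances on critical path: σ²_A=1.778, σ²_E=1.778, σ²_G=2.778, σ²_I=13.444.
Largest is σ²_I = 13.444.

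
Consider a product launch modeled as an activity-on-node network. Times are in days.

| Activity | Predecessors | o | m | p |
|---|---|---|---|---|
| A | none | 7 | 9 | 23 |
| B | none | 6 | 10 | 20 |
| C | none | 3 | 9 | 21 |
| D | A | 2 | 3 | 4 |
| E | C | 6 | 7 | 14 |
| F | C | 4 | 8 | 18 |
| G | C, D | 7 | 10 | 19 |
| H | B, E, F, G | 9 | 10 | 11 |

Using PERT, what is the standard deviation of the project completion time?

3.37 days

te_A = (7 + 4·9 + 23)/6 = 66/6 = 11; σ²_A = ((23−7)/6)² = 7.111
te_B = (6 + 4·10 + 20)/6 = 66/6 = 11; σ²_B = ((20−6)/6)² = 5.444
te_C = (3 + 4·9 + 21)/6 = 60/6 = 10; σ²_C = ((21−3)/6)² = 9.000
te_D = (2 + 4·3 + 4)/6 = 18/6 = 3; σ²_D = ((4−2)/6)² = 0.111
te_E = (6 + 4·7 + 14)/6 = 48/6 = 8; σ²_E = ((14−6)/6)² = 1.778
te_F = (4 + 4·8 + 18)/6 = 54/6 = 9; σ²_F = ((18−4)/6)² = 5.444
te_G = (7 + 4·10 + 19)/6 = 66/6 = 11; σ²_G = ((19−7)/6)² = 4.000
te_H = (9 + 4·10 + 11)/6 = 60/6 = 10; σ²_H = ((11−9)/6)² = 0.111

Forward pass:
ES_A = 0; EF_A = 11
ES_B = 0; EF_B = 11
ES_C = 0; EF_C = 10
ES_D = 11; EF_D = 11+3 = 14
ES_E = 10; EF_E = 10+8 = 18
ES_F = 10; EF_F = 10+9 = 19
ES_G = max(EF_C=10, EF_D=14) = 14; EF_G = 14+11 = 25
ES_H = max(EF_B=11, EF_E=18, EF_F=19, EF_G=25) = 25; EF_H = 25+10 = 35
Expected project duration μ = 35 days. Critical path: A → D → G → H.

Variance along critical path = 7.111 + 0.111 + 4.000 + 0.111 = 11.333
σ = √11.333 = 3.367 days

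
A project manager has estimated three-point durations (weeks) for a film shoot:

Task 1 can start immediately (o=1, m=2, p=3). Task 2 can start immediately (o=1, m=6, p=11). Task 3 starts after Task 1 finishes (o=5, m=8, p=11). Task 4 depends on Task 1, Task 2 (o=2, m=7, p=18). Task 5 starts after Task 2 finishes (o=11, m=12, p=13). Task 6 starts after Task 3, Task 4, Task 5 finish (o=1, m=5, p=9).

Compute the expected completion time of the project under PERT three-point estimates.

23 weeks

te_Task 1 = (1 + 4·2 + 3)/6 = 12/6 = 2
te_Task 2 = (1 + 4·6 + 11)/6 = 36/6 = 6
te_Task 3 = (5 + 4·8 + 11)/6 = 48/6 = 8
te_Task 4 = (2 + 4·7 + 18)/6 = 48/6 = 8
te_Task 5 = (11 + 4·12 + 13)/6 = 72/6 = 12
te_Task 6 = (1 + 4·5 + 9)/6 = 30/6 = 5

Forward pass:
ES_Task 1 = 0; EF_Task 1 = 2
ES_Task 2 = 0; EF_Task 2 = 6
ES_Task 3 = 2; EF_Task 3 = 2+8 = 10
ES_Task 4 = max(EF_Task 1=2, EF_Task 2=6) = 6; EF_Task 4 = 6+8 = 14
ES_Task 5 = 6; EF_Task 5 = 6+12 = 18
ES_Task 6 = max(EF_Task 3=10, EF_Task 4=14, EF_Task 5=18) = 18; EF_Task 6 = 18+5 = 23
Expected project duration μ = 23 weeks. Critical path: Task 2 → Task 5 → Task 6.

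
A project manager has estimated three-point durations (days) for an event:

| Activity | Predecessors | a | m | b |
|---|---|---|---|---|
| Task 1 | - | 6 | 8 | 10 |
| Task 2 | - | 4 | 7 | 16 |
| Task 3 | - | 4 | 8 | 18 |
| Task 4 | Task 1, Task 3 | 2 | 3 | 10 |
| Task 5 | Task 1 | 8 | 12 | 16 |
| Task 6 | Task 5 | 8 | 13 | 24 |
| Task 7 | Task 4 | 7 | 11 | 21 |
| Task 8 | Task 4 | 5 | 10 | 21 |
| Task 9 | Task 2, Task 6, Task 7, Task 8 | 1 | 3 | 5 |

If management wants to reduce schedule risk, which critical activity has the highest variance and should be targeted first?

Task 6

te_Task 1 = (6 + 4·8 + 10)/6 = 48/6 = 8; σ²_Task 1 = ((10−6)/6)² = 0.444
te_Task 2 = (4 + 4·7 + 16)/6 = 48/6 = 8; σ²_Task 2 = ((16−4)/6)² = 4.000
te_Task 3 = (4 + 4·8 + 18)/6 = 54/6 = 9; σ²_Task 3 = ((18−4)/6)² = 5.444
te_Task 4 = (2 + 4·3 + 10)/6 = 24/6 = 4; σ²_Task 4 = ((10−2)/6)² = 1.778
te_Task 5 = (8 + 4·12 + 16)/6 = 72/6 = 12; σ²_Task 5 = ((16−8)/6)² = 1.778
te_Task 6 = (8 + 4·13 + 24)/6 = 84/6 = 14; σ²_Task 6 = ((24−8)/6)² = 7.111
te_Task 7 = (7 + 4·11 + 21)/6 = 72/6 = 12; σ²_Task 7 = ((21−7)/6)² = 5.444
te_Task 8 = (5 + 4·10 + 21)/6 = 66/6 = 11; σ²_Task 8 = ((21−5)/6)² = 7.111
te_Task 9 = (1 + 4·3 + 5)/6 = 18/6 = 3; σ²_Task 9 = ((5−1)/6)² = 0.444

Forward pass:
ES_Task 1 = 0; EF_Task 1 = 8
ES_Task 2 = 0; EF_Task 2 = 8
ES_Task 3 = 0; EF_Task 3 = 9
ES_Task 4 = max(EF_Task 1=8, EF_Task 3=9) = 9; EF_Task 4 = 9+4 = 13
ES_Task 5 = 8; EF_Task 5 = 8+12 = 20
ES_Task 6 = 20; EF_Task 6 = 20+14 = 34
ES_Task 7 = 13; EF_Task 7 = 13+12 = 25
ES_Task 8 = 13; EF_Task 8 = 13+11 = 24
ES_Task 9 = max(EF_Task 2=8, EF_Task 6=34, EF_Task 7=25, EF_Task 8=24) = 34; EF_Task 9 = 34+3 = 37
Expected project duration μ = 37 days. Critical path: Task 1 → Task 5 → Task 6 → Task 9.

Variances on critical path: σ²_Task 1=0.444, σ²_Task 5=1.778, σ²_Task 6=7.111, σ²_Task 9=0.444.
Largest is σ²_Task 6 = 7.111.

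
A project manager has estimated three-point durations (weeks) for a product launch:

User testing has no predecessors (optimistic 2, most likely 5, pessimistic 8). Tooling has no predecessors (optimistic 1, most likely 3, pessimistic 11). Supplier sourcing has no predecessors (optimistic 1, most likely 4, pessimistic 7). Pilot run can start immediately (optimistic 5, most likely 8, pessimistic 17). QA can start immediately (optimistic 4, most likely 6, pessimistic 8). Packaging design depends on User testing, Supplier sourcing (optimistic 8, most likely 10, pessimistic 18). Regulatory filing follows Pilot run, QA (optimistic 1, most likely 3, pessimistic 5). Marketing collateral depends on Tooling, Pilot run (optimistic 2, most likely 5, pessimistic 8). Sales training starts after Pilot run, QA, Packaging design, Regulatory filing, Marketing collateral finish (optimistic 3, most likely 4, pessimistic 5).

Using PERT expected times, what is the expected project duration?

te_User testing = (2 + 4·5 + 8)/6 = 30/6 = 5
te_Tooling = (1 + 4·3 + 11)/6 = 24/6 = 4
te_Supplier sourcing = (1 + 4·4 + 7)/6 = 24/6 = 4
te_Pilot run = (5 + 4·8 + 17)/6 = 54/6 = 9
te_QA = (4 + 4·6 + 8)/6 = 36/6 = 6
te_Packaging design = (8 + 4·10 + 18)/6 = 66/6 = 11
te_Regulatory filing = (1 + 4·3 + 5)/6 = 18/6 = 3
te_Marketing collateral = (2 + 4·5 + 8)/6 = 30/6 = 5
te_Sales training = (3 + 4·4 + 5)/6 = 24/6 = 4

Forward pass:
ES_User testing = 0; EF_User testing = 5
ES_Tooling = 0; EF_Tooling = 4
ES_Supplier sourcing = 0; EF_Supplier sourcing = 4
ES_Pilot run = 0; EF_Pilot run = 9
ES_QA = 0; EF_QA = 6
ES_Packaging design = max(EF_User testing=5, EF_Supplier sourcing=4) = 5; EF_Packaging design = 5+11 = 16
ES_Regulatory filing = max(EF_Pilot run=9, EF_QA=6) = 9; EF_Regulatory filing = 9+3 = 12
ES_Marketing collateral = max(EF_Tooling=4, EF_Pilot run=9) = 9; EF_Marketing collateral = 9+5 = 14
ES_Sales training = max(EF_Pilot run=9, EF_QA=6, EF_Packaging design=16, EF_Regulatory filing=12, EF_Marketing collateral=14) = 16; EF_Sales training = 16+4 = 20
Expected project duration μ = 20 weeks. Critical path: User testing → Packaging design → Sales training.

20 weeks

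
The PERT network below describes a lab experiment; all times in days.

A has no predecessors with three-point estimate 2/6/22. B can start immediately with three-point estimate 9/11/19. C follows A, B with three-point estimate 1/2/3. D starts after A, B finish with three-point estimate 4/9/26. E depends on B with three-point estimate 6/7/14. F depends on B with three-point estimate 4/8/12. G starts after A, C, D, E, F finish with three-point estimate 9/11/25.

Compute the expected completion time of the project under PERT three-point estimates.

te_A = (2 + 4·6 + 22)/6 = 48/6 = 8
te_B = (9 + 4·11 + 19)/6 = 72/6 = 12
te_C = (1 + 4·2 + 3)/6 = 12/6 = 2
te_D = (4 + 4·9 + 26)/6 = 66/6 = 11
te_E = (6 + 4·7 + 14)/6 = 48/6 = 8
te_F = (4 + 4·8 + 12)/6 = 48/6 = 8
te_G = (9 + 4·11 + 25)/6 = 78/6 = 13

Forward pass:
ES_A = 0; EF_A = 8
ES_B = 0; EF_B = 12
ES_C = max(EF_A=8, EF_B=12) = 12; EF_C = 12+2 = 14
ES_D = max(EF_A=8, EF_B=12) = 12; EF_D = 12+11 = 23
ES_E = 12; EF_E = 12+8 = 20
ES_F = 12; EF_F = 12+8 = 20
ES_G = max(EF_A=8, EF_C=14, EF_D=23, EF_E=20, EF_F=20) = 23; EF_G = 23+13 = 36
Expected project duration μ = 36 days. Critical path: B → D → G.

36 days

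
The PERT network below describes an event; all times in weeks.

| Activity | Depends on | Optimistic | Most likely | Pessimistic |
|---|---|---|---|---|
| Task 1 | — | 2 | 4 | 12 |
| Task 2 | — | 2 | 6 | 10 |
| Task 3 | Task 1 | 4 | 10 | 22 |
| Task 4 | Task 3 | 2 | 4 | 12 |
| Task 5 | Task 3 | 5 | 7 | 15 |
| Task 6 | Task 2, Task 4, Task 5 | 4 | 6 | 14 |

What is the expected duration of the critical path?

31 weeks

te_Task 1 = (2 + 4·4 + 12)/6 = 30/6 = 5
te_Task 2 = (2 + 4·6 + 10)/6 = 36/6 = 6
te_Task 3 = (4 + 4·10 + 22)/6 = 66/6 = 11
te_Task 4 = (2 + 4·4 + 12)/6 = 30/6 = 5
te_Task 5 = (5 + 4·7 + 15)/6 = 48/6 = 8
te_Task 6 = (4 + 4·6 + 14)/6 = 42/6 = 7

Forward pass:
ES_Task 1 = 0; EF_Task 1 = 5
ES_Task 2 = 0; EF_Task 2 = 6
ES_Task 3 = 5; EF_Task 3 = 5+11 = 16
ES_Task 4 = 16; EF_Task 4 = 16+5 = 21
ES_Task 5 = 16; EF_Task 5 = 16+8 = 24
ES_Task 6 = max(EF_Task 2=6, EF_Task 4=21, EF_Task 5=24) = 24; EF_Task 6 = 24+7 = 31
Expected project duration μ = 31 weeks. Critical path: Task 1 → Task 3 → Task 5 → Task 6.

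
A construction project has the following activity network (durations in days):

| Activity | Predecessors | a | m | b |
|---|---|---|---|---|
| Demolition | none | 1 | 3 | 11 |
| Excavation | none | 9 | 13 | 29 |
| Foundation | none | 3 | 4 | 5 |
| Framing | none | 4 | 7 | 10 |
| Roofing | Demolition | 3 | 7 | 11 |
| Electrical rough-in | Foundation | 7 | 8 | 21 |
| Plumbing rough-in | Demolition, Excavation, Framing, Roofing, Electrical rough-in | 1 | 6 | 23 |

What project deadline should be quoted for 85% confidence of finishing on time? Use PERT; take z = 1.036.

te_Demolition = (1 + 4·3 + 11)/6 = 24/6 = 4; σ²_Demolition = ((11−1)/6)² = 2.778
te_Excavation = (9 + 4·13 + 29)/6 = 90/6 = 15; σ²_Excavation = ((29−9)/6)² = 11.111
te_Foundation = (3 + 4·4 + 5)/6 = 24/6 = 4; σ²_Foundation = ((5−3)/6)² = 0.111
te_Framing = (4 + 4·7 + 10)/6 = 42/6 = 7; σ²_Framing = ((10−4)/6)² = 1.000
te_Roofing = (3 + 4·7 + 11)/6 = 42/6 = 7; σ²_Roofing = ((11−3)/6)² = 1.778
te_Electrical rough-in = (7 + 4·8 + 21)/6 = 60/6 = 10; σ²_Electrical rough-in = ((21−7)/6)² = 5.444
te_Plumbing rough-in = (1 + 4·6 + 23)/6 = 48/6 = 8; σ²_Plumbing rough-in = ((23−1)/6)² = 13.444

Forward pass:
ES_Demolition = 0; EF_Demolition = 4
ES_Excavation = 0; EF_Excavation = 15
ES_Foundation = 0; EF_Foundation = 4
ES_Framing = 0; EF_Framing = 7
ES_Roofing = 4; EF_Roofing = 4+7 = 11
ES_Electrical rough-in = 4; EF_Electrical rough-in = 4+10 = 14
ES_Plumbing rough-in = max(EF_Demolition=4, EF_Excavation=15, EF_Framing=7, EF_Roofing=11, EF_Electrical rough-in=14) = 15; EF_Plumbing rough-in = 15+8 = 23
Expected project duration μ = 23 days. Critical path: Excavation → Plumbing rough-in.

Variance along critical path = 11.111 + 13.444 = 24.556; σ = 4.955 days.
D = μ + z·σ = 23 + 1.036·4.955 = 28.1 days

28.1 days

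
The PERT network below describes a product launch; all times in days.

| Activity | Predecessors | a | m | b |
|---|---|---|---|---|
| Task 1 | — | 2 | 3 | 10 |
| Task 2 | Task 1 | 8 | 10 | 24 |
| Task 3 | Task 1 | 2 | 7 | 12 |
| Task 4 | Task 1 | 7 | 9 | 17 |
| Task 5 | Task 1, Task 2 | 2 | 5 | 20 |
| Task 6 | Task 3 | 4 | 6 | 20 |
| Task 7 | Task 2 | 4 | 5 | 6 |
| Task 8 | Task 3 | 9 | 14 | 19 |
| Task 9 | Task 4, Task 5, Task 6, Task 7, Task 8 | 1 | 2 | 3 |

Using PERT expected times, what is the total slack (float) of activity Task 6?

6 days

te_Task 1 = (2 + 4·3 + 10)/6 = 24/6 = 4
te_Task 2 = (8 + 4·10 + 24)/6 = 72/6 = 12
te_Task 3 = (2 + 4·7 + 12)/6 = 42/6 = 7
te_Task 4 = (7 + 4·9 + 17)/6 = 60/6 = 10
te_Task 5 = (2 + 4·5 + 20)/6 = 42/6 = 7
te_Task 6 = (4 + 4·6 + 20)/6 = 48/6 = 8
te_Task 7 = (4 + 4·5 + 6)/6 = 30/6 = 5
te_Task 8 = (9 + 4·14 + 19)/6 = 84/6 = 14
te_Task 9 = (1 + 4·2 + 3)/6 = 12/6 = 2

Forward pass:
ES_Task 1 = 0; EF_Task 1 = 4
ES_Task 2 = 4; EF_Task 2 = 4+12 = 16
ES_Task 3 = 4; EF_Task 3 = 4+7 = 11
ES_Task 4 = 4; EF_Task 4 = 4+10 = 14
ES_Task 5 = max(EF_Task 1=4, EF_Task 2=16) = 16; EF_Task 5 = 16+7 = 23
ES_Task 6 = 11; EF_Task 6 = 11+8 = 19
ES_Task 7 = 16; EF_Task 7 = 16+5 = 21
ES_Task 8 = 11; EF_Task 8 = 11+14 = 25
ES_Task 9 = max(EF_Task 4=14, EF_Task 5=23, EF_Task 6=19, EF_Task 7=21, EF_Task 8=25) = 25; EF_Task 9 = 25+2 = 27
Expected project duration μ = 27 days. Critical path: Task 1 → Task 3 → Task 8 → Task 9.

Backward pass:
LF_Task 9 = 27; LS_Task 9 = 27−2 = 25
LF_Task 8 = LS_Task 9 = 25; LS_Task 8 = 25−14 = 11
LF_Task 7 = LS_Task 9 = 25; LS_Task 7 = 25−5 = 20
LF_Task 6 = LS_Task 9 = 25; LS_Task 6 = 25−8 = 17
LF_Task 5 = LS_Task 9 = 25; LS_Task 5 = 25−7 = 18
LF_Task 4 = LS_Task 9 = 25; LS_Task 4 = 25−10 = 15
LF_Task 3 = min(LS_Task 6=17, LS_Task 8=11) = 11; LS_Task 3 = 11−7 = 4
LF_Task 2 = min(LS_Task 5=18, LS_Task 7=20) = 18; LS_Task 2 = 18−12 = 6
LF_Task 1 = min(LS_Task 2=6, LS_Task 3=4, LS_Task 4=15, LS_Task 5=18) = 4; LS_Task 1 = 4−4 = 0
Slack_Task 6 = LS_Task 6 − ES_Task 6 = 17 − 11 = 6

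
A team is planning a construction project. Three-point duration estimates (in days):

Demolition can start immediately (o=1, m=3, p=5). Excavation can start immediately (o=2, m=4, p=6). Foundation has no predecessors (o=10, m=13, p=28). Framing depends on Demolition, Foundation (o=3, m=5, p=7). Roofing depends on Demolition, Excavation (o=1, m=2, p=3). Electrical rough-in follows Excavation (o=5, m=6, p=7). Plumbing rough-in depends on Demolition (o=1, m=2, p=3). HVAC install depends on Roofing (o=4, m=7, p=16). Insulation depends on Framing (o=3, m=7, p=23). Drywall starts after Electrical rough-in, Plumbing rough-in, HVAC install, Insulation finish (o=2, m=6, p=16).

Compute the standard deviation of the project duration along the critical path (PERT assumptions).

te_Demolition = (1 + 4·3 + 5)/6 = 18/6 = 3; σ²_Demolition = ((5−1)/6)² = 0.444
te_Excavation = (2 + 4·4 + 6)/6 = 24/6 = 4; σ²_Excavation = ((6−2)/6)² = 0.444
te_Foundation = (10 + 4·13 + 28)/6 = 90/6 = 15; σ²_Foundation = ((28−10)/6)² = 9.000
te_Framing = (3 + 4·5 + 7)/6 = 30/6 = 5; σ²_Framing = ((7−3)/6)² = 0.444
te_Roofing = (1 + 4·2 + 3)/6 = 12/6 = 2; σ²_Roofing = ((3−1)/6)² = 0.111
te_Electrical rough-in = (5 + 4·6 + 7)/6 = 36/6 = 6; σ²_Electrical rough-in = ((7−5)/6)² = 0.111
te_Plumbing rough-in = (1 + 4·2 + 3)/6 = 12/6 = 2; σ²_Plumbing rough-in = ((3−1)/6)² = 0.111
te_HVAC install = (4 + 4·7 + 16)/6 = 48/6 = 8; σ²_HVAC install = ((16−4)/6)² = 4.000
te_Insulation = (3 + 4·7 + 23)/6 = 54/6 = 9; σ²_Insulation = ((23−3)/6)² = 11.111
te_Drywall = (2 + 4·6 + 16)/6 = 42/6 = 7; σ²_Drywall = ((16−2)/6)² = 5.444

Forward pass:
ES_Demolition = 0; EF_Demolition = 3
ES_Excavation = 0; EF_Excavation = 4
ES_Foundation = 0; EF_Foundation = 15
ES_Framing = max(EF_Demolition=3, EF_Foundation=15) = 15; EF_Framing = 15+5 = 20
ES_Roofing = max(EF_Demolition=3, EF_Excavation=4) = 4; EF_Roofing = 4+2 = 6
ES_Electrical rough-in = 4; EF_Electrical rough-in = 4+6 = 10
ES_Plumbing rough-in = 3; EF_Plumbing rough-in = 3+2 = 5
ES_HVAC install = 6; EF_HVAC install = 6+8 = 14
ES_Insulation = 20; EF_Insulation = 20+9 = 29
ES_Drywall = max(EF_Electrical rough-in=10, EF_Plumbing rough-in=5, EF_HVAC install=14, EF_Insulation=29) = 29; EF_Drywall = 29+7 = 36
Expected project duration μ = 36 days. Critical path: Foundation → Framing → Insulation → Drywall.

Variance along critical path = 9.000 + 0.444 + 11.111 + 5.444 = 26.000
σ = √26.000 = 5.099 days

5.10 days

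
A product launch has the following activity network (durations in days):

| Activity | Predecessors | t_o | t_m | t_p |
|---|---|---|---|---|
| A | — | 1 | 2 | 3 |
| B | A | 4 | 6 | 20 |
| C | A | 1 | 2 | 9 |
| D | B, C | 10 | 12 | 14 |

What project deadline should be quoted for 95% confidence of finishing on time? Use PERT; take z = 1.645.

26.6 days

te_A = (1 + 4·2 + 3)/6 = 12/6 = 2; σ²_A = ((3−1)/6)² = 0.111
te_B = (4 + 4·6 + 20)/6 = 48/6 = 8; σ²_B = ((20−4)/6)² = 7.111
te_C = (1 + 4·2 + 9)/6 = 18/6 = 3; σ²_C = ((9−1)/6)² = 1.778
te_D = (10 + 4·12 + 14)/6 = 72/6 = 12; σ²_D = ((14−10)/6)² = 0.444

Forward pass:
ES_A = 0; EF_A = 2
ES_B = 2; EF_B = 2+8 = 10
ES_C = 2; EF_C = 2+3 = 5
ES_D = max(EF_B=10, EF_C=5) = 10; EF_D = 10+12 = 22
Expected project duration μ = 22 days. Critical path: A → B → D.

Variance along critical path = 0.111 + 7.111 + 0.444 = 7.667; σ = 2.769 days.
D = μ + z·σ = 22 + 1.645·2.769 = 26.6 days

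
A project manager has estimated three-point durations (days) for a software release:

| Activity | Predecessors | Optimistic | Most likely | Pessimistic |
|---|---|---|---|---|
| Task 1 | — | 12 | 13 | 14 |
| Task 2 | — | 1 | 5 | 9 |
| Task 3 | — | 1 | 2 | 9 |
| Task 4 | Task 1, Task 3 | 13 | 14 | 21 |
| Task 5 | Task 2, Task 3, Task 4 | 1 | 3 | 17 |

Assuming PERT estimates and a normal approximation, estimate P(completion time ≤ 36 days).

0.841

te_Task 1 = (12 + 4·13 + 14)/6 = 78/6 = 13; σ²_Task 1 = ((14−12)/6)² = 0.111
te_Task 2 = (1 + 4·5 + 9)/6 = 30/6 = 5; σ²_Task 2 = ((9−1)/6)² = 1.778
te_Task 3 = (1 + 4·2 + 9)/6 = 18/6 = 3; σ²_Task 3 = ((9−1)/6)² = 1.778
te_Task 4 = (13 + 4·14 + 21)/6 = 90/6 = 15; σ²_Task 4 = ((21−13)/6)² = 1.778
te_Task 5 = (1 + 4·3 + 17)/6 = 30/6 = 5; σ²_Task 5 = ((17−1)/6)² = 7.111

Forward pass:
ES_Task 1 = 0; EF_Task 1 = 13
ES_Task 2 = 0; EF_Task 2 = 5
ES_Task 3 = 0; EF_Task 3 = 3
ES_Task 4 = max(EF_Task 1=13, EF_Task 3=3) = 13; EF_Task 4 = 13+15 = 28
ES_Task 5 = max(EF_Task 2=5, EF_Task 3=3, EF_Task 4=28) = 28; EF_Task 5 = 28+5 = 33
Expected project duration μ = 33 days. Critical path: Task 1 → Task 4 → Task 5.

Variance along critical path = 0.111 + 1.778 + 7.111 = 9.000; σ = √9.000 = 3.000 days.
Z = (36 − 33) / 3.000 = 1.000
P(T ≤ 36) = Φ(1.000) ≈ 0.841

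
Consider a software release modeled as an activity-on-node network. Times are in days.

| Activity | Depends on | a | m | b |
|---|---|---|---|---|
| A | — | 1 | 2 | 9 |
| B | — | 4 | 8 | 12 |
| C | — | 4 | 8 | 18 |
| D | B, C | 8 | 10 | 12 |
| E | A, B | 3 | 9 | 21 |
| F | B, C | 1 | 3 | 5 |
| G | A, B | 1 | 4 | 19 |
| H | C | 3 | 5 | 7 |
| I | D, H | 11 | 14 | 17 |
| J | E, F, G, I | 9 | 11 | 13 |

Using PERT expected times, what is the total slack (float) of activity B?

te_A = (1 + 4·2 + 9)/6 = 18/6 = 3
te_B = (4 + 4·8 + 12)/6 = 48/6 = 8
te_C = (4 + 4·8 + 18)/6 = 54/6 = 9
te_D = (8 + 4·10 + 12)/6 = 60/6 = 10
te_E = (3 + 4·9 + 21)/6 = 60/6 = 10
te_F = (1 + 4·3 + 5)/6 = 18/6 = 3
te_G = (1 + 4·4 + 19)/6 = 36/6 = 6
te_H = (3 + 4·5 + 7)/6 = 30/6 = 5
te_I = (11 + 4·14 + 17)/6 = 84/6 = 14
te_J = (9 + 4·11 + 13)/6 = 66/6 = 11

Forward pass:
ES_A = 0; EF_A = 3
ES_B = 0; EF_B = 8
ES_C = 0; EF_C = 9
ES_D = max(EF_B=8, EF_C=9) = 9; EF_D = 9+10 = 19
ES_E = max(EF_A=3, EF_B=8) = 8; EF_E = 8+10 = 18
ES_F = max(EF_B=8, EF_C=9) = 9; EF_F = 9+3 = 12
ES_G = max(EF_A=3, EF_B=8) = 8; EF_G = 8+6 = 14
ES_H = 9; EF_H = 9+5 = 14
ES_I = max(EF_D=19, EF_H=14) = 19; EF_I = 19+14 = 33
ES_J = max(EF_E=18, EF_F=12, EF_G=14, EF_I=33) = 33; EF_J = 33+11 = 44
Expected project duration μ = 44 days. Critical path: C → D → I → J.

Backward pass:
LF_J = 44; LS_J = 44−11 = 33
LF_I = LS_J = 33; LS_I = 33−14 = 19
LF_H = LS_I = 19; LS_H = 19−5 = 14
LF_G = LS_J = 33; LS_G = 33−6 = 27
LF_F = LS_J = 33; LS_F = 33−3 = 30
LF_E = LS_J = 33; LS_E = 33−10 = 23
LF_D = LS_I = 19; LS_D = 19−10 = 9
LF_C = min(LS_D=9, LS_F=30, LS_H=14) = 9; LS_C = 9−9 = 0
LF_B = min(LS_D=9, LS_E=23, LS_F=30, LS_G=27) = 9; LS_B = 9−8 = 1
LF_A = min(LS_E=23, LS_G=27) = 23; LS_A = 23−3 = 20
Slack_B = LS_B − ES_B = 1 − 0 = 1

1 days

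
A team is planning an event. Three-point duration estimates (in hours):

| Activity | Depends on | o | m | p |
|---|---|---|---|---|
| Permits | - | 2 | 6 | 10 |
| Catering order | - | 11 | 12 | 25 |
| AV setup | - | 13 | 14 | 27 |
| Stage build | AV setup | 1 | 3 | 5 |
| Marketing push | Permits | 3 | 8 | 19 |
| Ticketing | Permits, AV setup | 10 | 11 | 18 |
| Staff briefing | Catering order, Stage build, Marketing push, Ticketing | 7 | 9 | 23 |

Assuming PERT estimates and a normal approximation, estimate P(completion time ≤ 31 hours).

0.017

te_Permits = (2 + 4·6 + 10)/6 = 36/6 = 6; σ²_Permits = ((10−2)/6)² = 1.778
te_Catering order = (11 + 4·12 + 25)/6 = 84/6 = 14; σ²_Catering order = ((25−11)/6)² = 5.444
te_AV setup = (13 + 4·14 + 27)/6 = 96/6 = 16; σ²_AV setup = ((27−13)/6)² = 5.444
te_Stage build = (1 + 4·3 + 5)/6 = 18/6 = 3; σ²_Stage build = ((5−1)/6)² = 0.444
te_Marketing push = (3 + 4·8 + 19)/6 = 54/6 = 9; σ²_Marketing push = ((19−3)/6)² = 7.111
te_Ticketing = (10 + 4·11 + 18)/6 = 72/6 = 12; σ²_Ticketing = ((18−10)/6)² = 1.778
te_Staff briefing = (7 + 4·9 + 23)/6 = 66/6 = 11; σ²_Staff briefing = ((23−7)/6)² = 7.111

Forward pass:
ES_Permits = 0; EF_Permits = 6
ES_Catering order = 0; EF_Catering order = 14
ES_AV setup = 0; EF_AV setup = 16
ES_Stage build = 16; EF_Stage build = 16+3 = 19
ES_Marketing push = 6; EF_Marketing push = 6+9 = 15
ES_Ticketing = max(EF_Permits=6, EF_AV setup=16) = 16; EF_Ticketing = 16+12 = 28
ES_Staff briefing = max(EF_Catering order=14, EF_Stage build=19, EF_Marketing push=15, EF_Ticketing=28) = 28; EF_Staff briefing = 28+11 = 39
Expected project duration μ = 39 hours. Critical path: AV setup → Ticketing → Staff briefing.

Variance along critical path = 5.444 + 1.778 + 7.111 = 14.333; σ = √14.333 = 3.786 hours.
Z = (31 − 39) / 3.786 = -2.113
P(T ≤ 31) = Φ(-2.113) ≈ 0.017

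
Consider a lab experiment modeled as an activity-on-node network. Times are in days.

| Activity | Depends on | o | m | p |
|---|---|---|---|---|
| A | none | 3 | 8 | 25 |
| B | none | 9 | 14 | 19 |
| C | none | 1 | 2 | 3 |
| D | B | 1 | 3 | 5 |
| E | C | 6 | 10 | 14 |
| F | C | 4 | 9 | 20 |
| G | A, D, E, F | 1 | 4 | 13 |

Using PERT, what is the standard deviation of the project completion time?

2.69 days

te_A = (3 + 4·8 + 25)/6 = 60/6 = 10; σ²_A = ((25−3)/6)² = 13.444
te_B = (9 + 4·14 + 19)/6 = 84/6 = 14; σ²_B = ((19−9)/6)² = 2.778
te_C = (1 + 4·2 + 3)/6 = 12/6 = 2; σ²_C = ((3−1)/6)² = 0.111
te_D = (1 + 4·3 + 5)/6 = 18/6 = 3; σ²_D = ((5−1)/6)² = 0.444
te_E = (6 + 4·10 + 14)/6 = 60/6 = 10; σ²_E = ((14−6)/6)² = 1.778
te_F = (4 + 4·9 + 20)/6 = 60/6 = 10; σ²_F = ((20−4)/6)² = 7.111
te_G = (1 + 4·4 + 13)/6 = 30/6 = 5; σ²_G = ((13−1)/6)² = 4.000

Forward pass:
ES_A = 0; EF_A = 10
ES_B = 0; EF_B = 14
ES_C = 0; EF_C = 2
ES_D = 14; EF_D = 14+3 = 17
ES_E = 2; EF_E = 2+10 = 12
ES_F = 2; EF_F = 2+10 = 12
ES_G = max(EF_A=10, EF_D=17, EF_E=12, EF_F=12) = 17; EF_G = 17+5 = 22
Expected project duration μ = 22 days. Critical path: B → D → G.

Variance along critical path = 2.778 + 0.444 + 4.000 = 7.222
σ = √7.222 = 2.687 days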